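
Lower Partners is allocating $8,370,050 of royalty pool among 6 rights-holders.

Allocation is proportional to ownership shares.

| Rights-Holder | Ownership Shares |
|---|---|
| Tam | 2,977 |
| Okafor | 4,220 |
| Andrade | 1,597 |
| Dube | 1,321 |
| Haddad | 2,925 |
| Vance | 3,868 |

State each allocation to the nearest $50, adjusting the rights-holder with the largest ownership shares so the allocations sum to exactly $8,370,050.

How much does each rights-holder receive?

Total ownership shares = 2,977 + 4,220 + 1,597 + 1,321 + 2,925 + 3,868 = 16,908.
Proportional shares: Tam 1,473,718.88; Okafor 2,089,047.26; Andrade 790,570.73; Dube 653,941.10; Haddad 1,447,977.07; Vance 1,914,794.97.
At nearest $50: Tam $1,473,700; Okafor $2,089,050; Andrade $790,550; Dube $653,950; Haddad $1,448,000; Vance $1,914,800. Sum = $8,370,050.
No rounding difference to absorb.

Tam: $1,473,700 | Okafor: $2,089,050 | Andrade: $790,550 | Dube: $653,950 | Haddad: $1,448,000 | Vance: $1,914,800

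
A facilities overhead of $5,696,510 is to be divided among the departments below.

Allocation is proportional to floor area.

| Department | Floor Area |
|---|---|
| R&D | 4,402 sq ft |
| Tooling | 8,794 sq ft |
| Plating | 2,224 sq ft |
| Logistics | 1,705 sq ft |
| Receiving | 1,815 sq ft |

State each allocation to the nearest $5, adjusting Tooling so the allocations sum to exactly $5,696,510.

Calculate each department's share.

R&D: $1,323,970; Tooling: $2,644,940; Plating: $668,905; Logistics: $512,805; Receiving: $545,890

Floor area total: 18,940.
Unrounded shares: R&D 4,402/18,940 × $5,696,510 = 1,323,972.39; Tooling 8,794/18,940 × $5,696,510 = 2,644,937.11; Plating 2,224/18,940 × $5,696,510 = 668,903.81; Logistics 1,705/18,940 × $5,696,510 = 512,806.21; Receiving 1,815/18,940 × $5,696,510 = 545,890.48.
At nearest $5: R&D $1,323,970; Tooling $2,644,935; Plating $668,905; Logistics $512,805; Receiving $545,890. Sum = $5,696,505.
Difference $5,696,510 − $5,696,505 = +$5 applied to Tooling: Tooling becomes $2,644,940.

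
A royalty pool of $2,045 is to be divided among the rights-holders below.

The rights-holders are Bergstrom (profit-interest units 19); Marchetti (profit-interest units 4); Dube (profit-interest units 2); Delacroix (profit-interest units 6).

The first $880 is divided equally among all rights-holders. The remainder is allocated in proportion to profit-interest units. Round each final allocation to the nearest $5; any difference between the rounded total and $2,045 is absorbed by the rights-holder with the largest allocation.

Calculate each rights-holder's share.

Bergstrom: $935 | Marchetti: $370 | Dube: $295 | Delacroix: $445

First tranche $880 split equally: $220 each.
Remainder $1,165 by profit-interest units (total 31): Bergstrom 714.03 → $715; Marchetti 150.32 → $150; Dube 75.16 → $75; Delacroix 225.48 → $225.
Totals: Bergstrom $220 + $715 = $935; Marchetti $220 + $150 = $370; Dube $220 + $75 = $295; Delacroix $220 + $225 = $445.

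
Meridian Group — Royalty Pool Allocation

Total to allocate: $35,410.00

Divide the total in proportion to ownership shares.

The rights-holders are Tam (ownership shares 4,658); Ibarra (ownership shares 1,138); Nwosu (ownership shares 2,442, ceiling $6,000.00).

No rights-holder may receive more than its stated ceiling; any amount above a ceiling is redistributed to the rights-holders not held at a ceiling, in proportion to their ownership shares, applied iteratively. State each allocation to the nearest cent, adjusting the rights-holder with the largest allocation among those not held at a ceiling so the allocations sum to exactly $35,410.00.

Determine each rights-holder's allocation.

Total ownership shares = 8,238.
Pro-rata shares before constraints: Tam 20,021.8233; Ibarra 4,891.5489; Nwosu 10,496.6278.
Capped: Nwosu ($6,000.00); balance $29,410.00 reallocated over remaining ownership shares 5,796.
Remaining shares: Tam 23,635.5728 → $23,635.57; Ibarra 5,774.4272 → $5,774.43.

Tam: $23,635.57 · Ibarra: $5,774.43 · Nwosu: $6,000.00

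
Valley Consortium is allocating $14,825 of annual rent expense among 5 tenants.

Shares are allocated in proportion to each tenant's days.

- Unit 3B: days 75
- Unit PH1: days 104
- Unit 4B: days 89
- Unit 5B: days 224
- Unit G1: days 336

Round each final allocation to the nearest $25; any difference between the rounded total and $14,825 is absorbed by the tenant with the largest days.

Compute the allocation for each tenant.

Unit 3B: $1,350 · Unit PH1: $1,850 · Unit 4B: $1,600 · Unit 5B: $4,000 · Unit G1: $6,025

Days total: 75 + 104 + 89 + 224 + 336 = 828.
Raw shares: Unit 3B 1,342.84; Unit PH1 1,862.08; Unit 4B 1,593.51; Unit 5B 4,010.63; Unit G1 6,015.94.
Rounded to nearest $25: Unit 3B $1,350; Unit PH1 $1,850; Unit 4B $1,600; Unit 5B $4,000; Unit G1 $6,025. Sum = $14,825.
No rounding difference to absorb.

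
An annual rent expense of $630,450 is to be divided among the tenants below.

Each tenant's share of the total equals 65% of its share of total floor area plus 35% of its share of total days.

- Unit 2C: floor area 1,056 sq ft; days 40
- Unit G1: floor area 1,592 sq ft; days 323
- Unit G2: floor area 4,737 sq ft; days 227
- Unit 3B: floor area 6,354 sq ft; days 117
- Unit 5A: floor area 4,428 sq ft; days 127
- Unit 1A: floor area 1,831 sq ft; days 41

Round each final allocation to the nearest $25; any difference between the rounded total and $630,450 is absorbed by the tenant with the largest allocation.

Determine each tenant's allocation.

Unit 2C: $31,725 · Unit G1: $114,075 · Unit G2: $154,325 · Unit 3B: $159,700 · Unit 5A: $122,775 · Unit 1A: $47,850

Totals — floor area 19,998, days 875.
Combined weights (65% floor area + 35% days): Unit 2C 0.0503; Unit G1 0.1809; Unit G2 0.2448; Unit 3B 0.2533; Unit 5A 0.1947; Unit 1A 0.0759.
Pro-rata amounts: Unit 2C 31,726.41; Unit G1 114,076.89; Unit G2 154,313.92; Unit 3B 159,709.16; Unit 5A 122,763.99; Unit 1A 47,859.64.
Rounded to nearest $25: Unit 2C $31,725; Unit G1 $114,075; Unit G2 $154,325; Unit 3B $159,700; Unit 5A $122,775; Unit 1A $47,850. Sum = $630,450.
No rounding difference to absorb.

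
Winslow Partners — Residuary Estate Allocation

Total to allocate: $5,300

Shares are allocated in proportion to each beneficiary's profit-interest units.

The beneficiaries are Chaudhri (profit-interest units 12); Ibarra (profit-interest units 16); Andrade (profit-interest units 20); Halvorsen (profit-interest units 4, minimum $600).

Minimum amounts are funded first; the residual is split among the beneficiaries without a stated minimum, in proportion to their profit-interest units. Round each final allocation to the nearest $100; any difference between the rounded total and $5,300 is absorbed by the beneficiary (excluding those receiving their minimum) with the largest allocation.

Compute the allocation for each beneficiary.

Chaudhri: $1,200; Ibarra: $1,600; Andrade: $1,900; Halvorsen: $600

Fund the minimums — Halvorsen $600. Residual $4,700.
Residual split over remaining profit-interest units 48: Chaudhri 1,175.00 → $1,200; Ibarra 1,566.67 → $1,600; Andrade 1,958.33 → $2,000.
Rounding difference −$100 applied to Andrade → $1,900.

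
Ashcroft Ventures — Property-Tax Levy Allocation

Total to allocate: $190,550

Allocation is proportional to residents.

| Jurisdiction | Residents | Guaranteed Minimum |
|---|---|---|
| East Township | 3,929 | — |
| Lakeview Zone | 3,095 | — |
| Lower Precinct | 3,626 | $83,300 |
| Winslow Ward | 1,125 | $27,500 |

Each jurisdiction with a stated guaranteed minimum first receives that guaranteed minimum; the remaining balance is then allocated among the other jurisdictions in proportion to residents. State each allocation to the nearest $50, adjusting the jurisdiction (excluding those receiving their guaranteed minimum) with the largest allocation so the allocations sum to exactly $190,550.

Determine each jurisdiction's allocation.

Guaranteed amounts: Lower Precinct $83,300; Winslow Ward $27,500. Remaining pool $79,750.
Remaining pool split over remaining residents 7,024: East Township 44,609.59 → $44,600; Lakeview Zone 35,140.41 → $35,150.

East Township: $44,600; Lakeview Zone: $35,150; Lower Precinct: $83,300; Winslow Ward: $27,500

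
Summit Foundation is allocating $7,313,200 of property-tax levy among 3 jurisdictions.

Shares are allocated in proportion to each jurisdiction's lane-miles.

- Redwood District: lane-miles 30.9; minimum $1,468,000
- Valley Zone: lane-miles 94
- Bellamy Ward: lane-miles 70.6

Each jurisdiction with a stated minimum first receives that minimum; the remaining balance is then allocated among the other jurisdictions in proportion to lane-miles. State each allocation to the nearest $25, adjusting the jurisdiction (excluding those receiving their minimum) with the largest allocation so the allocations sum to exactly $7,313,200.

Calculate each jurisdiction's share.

Redwood District: $1,468,000 · Valley Zone: $3,338,075 · Bellamy Ward: $2,507,125

Guaranteed amounts: Redwood District $1,468,000. Balance $5,845,200.
Balance split over remaining lane-miles 164.6: Valley Zone 3,338,085.05 → $3,338,075; Bellamy Ward 2,507,114.95 → $2,507,125.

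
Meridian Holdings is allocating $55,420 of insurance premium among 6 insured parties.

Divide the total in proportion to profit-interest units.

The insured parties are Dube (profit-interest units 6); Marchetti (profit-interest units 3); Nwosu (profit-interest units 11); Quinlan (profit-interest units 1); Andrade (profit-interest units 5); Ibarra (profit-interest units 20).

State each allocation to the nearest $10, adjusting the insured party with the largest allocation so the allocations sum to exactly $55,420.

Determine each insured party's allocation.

Dube: $7,230 | Marchetti: $3,610 | Nwosu: $13,250 | Quinlan: $1,200 | Andrade: $6,020 | Ibarra: $24,110

Combined profit-interest units = 46.
Pro-rata amounts: Dube 6/46 × $55,420 = 7,228.70; Marchetti 3/46 × $55,420 = 3,614.35; Nwosu 11/46 × $55,420 = 13,252.61; Quinlan 1/46 × $55,420 = 1,204.78; Andrade 5/46 × $55,420 = 6,023.91; Ibarra 20/46 × $55,420 = 24,095.65.
Rounded to nearest $10: Dube $7,230; Marchetti $3,610; Nwosu $13,250; Quinlan $1,200; Andrade $6,020; Ibarra $24,100. Sum = $55,410.
Difference $55,420 − $55,410 = +$10 applied to largest allocation (Ibarra): Ibarra becomes $24,110.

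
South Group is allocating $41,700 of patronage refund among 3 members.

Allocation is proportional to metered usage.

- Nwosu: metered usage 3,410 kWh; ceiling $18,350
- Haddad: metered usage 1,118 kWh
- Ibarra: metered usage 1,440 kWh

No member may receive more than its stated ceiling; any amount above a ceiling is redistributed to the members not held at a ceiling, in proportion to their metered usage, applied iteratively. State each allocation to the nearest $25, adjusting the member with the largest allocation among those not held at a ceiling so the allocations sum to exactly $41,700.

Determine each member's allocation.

Nwosu: $18,350; Haddad: $10,200; Ibarra: $13,150

Sum of metered usage: 5,968.
Pro-rata shares before constraints: Nwosu 23,826.58; Haddad 7,811.76; Ibarra 10,061.66.
Cap binds for Nwosu ($18,350); residual $23,350 reallocated over remaining metered usage 2,558.
Shares after redistribution: Haddad 10,205.36 → $10,200; Ibarra 13,144.64 → $13,150.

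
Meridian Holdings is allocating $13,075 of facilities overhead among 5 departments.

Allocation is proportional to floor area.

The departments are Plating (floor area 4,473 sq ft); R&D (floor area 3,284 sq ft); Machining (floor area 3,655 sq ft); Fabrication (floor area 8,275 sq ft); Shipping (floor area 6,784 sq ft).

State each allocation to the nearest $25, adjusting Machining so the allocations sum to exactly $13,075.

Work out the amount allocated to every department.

Plating: $2,200; R&D: $1,625; Machining: $1,825; Fabrication: $4,075; Shipping: $3,350

Total floor area = 26,471.
Unrounded shares: Plating 4,473/26,471 × $13,075 = 2,209.38; R&D 3,284/26,471 × $13,075 = 1,622.09; Machining 3,655/26,471 × $13,075 = 1,805.34; Fabrication 8,275/26,471 × $13,075 = 4,087.33; Shipping 6,784/26,471 × $13,075 = 3,350.87.
After rounding ($25): Plating $2,200; R&D $1,625; Machining $1,800; Fabrication $4,075; Shipping $3,350. Sum = $13,050.
Difference $13,075 − $13,050 = +$25 applied to Machining: Machining becomes $1,825.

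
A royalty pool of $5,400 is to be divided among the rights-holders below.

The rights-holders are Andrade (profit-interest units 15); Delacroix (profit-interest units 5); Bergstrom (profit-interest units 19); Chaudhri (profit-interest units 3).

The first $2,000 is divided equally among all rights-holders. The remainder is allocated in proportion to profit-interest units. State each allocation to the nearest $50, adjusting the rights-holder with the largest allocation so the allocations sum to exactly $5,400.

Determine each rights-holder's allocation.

Andrade: $1,700; Delacroix: $900; Bergstrom: $2,050; Chaudhri: $750

First tranche $2,000 split equally: $500 each.
Remainder $3,400 by profit-interest units (total 42): Andrade 1,214.29 → $1,200; Delacroix 404.76 → $400; Bergstrom 1,538.10 → $1,550; Chaudhri 242.86 → $250.
Totals: Andrade $500 + $1,200 = $1,700; Delacroix $500 + $400 = $900; Bergstrom $500 + $1,550 = $2,050; Chaudhri $500 + $250 = $750.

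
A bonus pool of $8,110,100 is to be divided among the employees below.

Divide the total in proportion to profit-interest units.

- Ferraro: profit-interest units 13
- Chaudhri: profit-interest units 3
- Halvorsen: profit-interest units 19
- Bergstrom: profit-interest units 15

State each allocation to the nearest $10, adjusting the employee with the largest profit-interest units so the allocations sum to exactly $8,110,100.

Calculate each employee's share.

Ferraro: $2,108,630 | Chaudhri: $486,610 | Halvorsen: $3,081,830 | Bergstrom: $2,433,030

Total profit-interest units = 50.
Unrounded shares: Ferraro 13/50 × $8,110,100 = 2,108,626.00; Chaudhri 3/50 × $8,110,100 = 486,606.00; Halvorsen 19/50 × $8,110,100 = 3,081,838.00; Bergstrom 15/50 × $8,110,100 = 2,433,030.00.
At nearest $10: Ferraro $2,108,630; Chaudhri $486,610; Halvorsen $3,081,840; Bergstrom $2,433,030. Sum = $8,110,110.
Difference $8,110,100 − $8,110,110 = −$10 applied to largest profit-interest units (Halvorsen): Halvorsen becomes $3,081,830.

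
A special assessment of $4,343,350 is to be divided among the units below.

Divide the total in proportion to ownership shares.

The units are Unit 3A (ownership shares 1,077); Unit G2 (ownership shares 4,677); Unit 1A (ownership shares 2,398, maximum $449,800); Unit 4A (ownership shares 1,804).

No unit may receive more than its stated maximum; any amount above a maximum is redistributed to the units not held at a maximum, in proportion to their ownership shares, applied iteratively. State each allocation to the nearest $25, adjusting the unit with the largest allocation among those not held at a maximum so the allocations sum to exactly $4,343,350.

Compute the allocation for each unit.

Total ownership shares = 9,956.
Proportional shares (ignoring caps): Unit 3A 469,846.12; Unit G2 2,040,362.39; Unit 1A 1,046,138.34; Unit 4A 787,003.15.
Held at cap: Unit 1A ($449,800); balance $3,893,550 reallocated over remaining ownership shares 7,558.
Redistributed shares: Unit 3A 554,823.15 → $554,825; Unit G2 2,409,385.20 → $2,409,375; Unit 4A 929,341.65 → $929,350.

Unit 3A: $554,825; Unit G2: $2,409,375; Unit 1A: $449,800; Unit 4A: $929,350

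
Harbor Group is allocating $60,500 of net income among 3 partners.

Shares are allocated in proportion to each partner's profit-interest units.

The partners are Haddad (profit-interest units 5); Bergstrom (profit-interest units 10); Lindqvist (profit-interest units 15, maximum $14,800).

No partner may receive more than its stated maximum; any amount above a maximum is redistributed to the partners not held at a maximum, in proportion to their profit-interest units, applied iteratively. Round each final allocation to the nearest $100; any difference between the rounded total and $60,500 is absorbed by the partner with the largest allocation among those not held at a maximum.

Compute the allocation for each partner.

Profit-interest units total: 30.
Pro-rata shares before constraints: Haddad 10,083.33; Bergstrom 20,166.67; Lindqvist 30,250.00.
Cap binds for Lindqvist ($14,800); remaining pool $45,700 reallocated over remaining profit-interest units 15.
Shares after redistribution: Haddad 15,233.33 → $15,200; Bergstrom 30,466.67 → $30,500.

Haddad: $15,200; Bergstrom: $30,500; Lindqvist: $14,800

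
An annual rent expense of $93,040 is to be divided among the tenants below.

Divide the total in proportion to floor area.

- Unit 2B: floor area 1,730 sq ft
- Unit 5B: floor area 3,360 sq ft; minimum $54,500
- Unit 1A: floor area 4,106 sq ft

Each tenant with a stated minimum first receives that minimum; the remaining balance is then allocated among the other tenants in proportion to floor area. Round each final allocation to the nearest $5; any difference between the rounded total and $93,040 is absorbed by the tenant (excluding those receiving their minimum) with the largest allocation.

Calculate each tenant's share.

Unit 2B: $11,425; Unit 5B: $54,500; Unit 1A: $27,115

Guaranteed amounts: Unit 5B $54,500. Balance $38,540.
Balance split over remaining floor area 5,836: Unit 2B 11,424.64 → $11,425; Unit 1A 27,115.36 → $27,115.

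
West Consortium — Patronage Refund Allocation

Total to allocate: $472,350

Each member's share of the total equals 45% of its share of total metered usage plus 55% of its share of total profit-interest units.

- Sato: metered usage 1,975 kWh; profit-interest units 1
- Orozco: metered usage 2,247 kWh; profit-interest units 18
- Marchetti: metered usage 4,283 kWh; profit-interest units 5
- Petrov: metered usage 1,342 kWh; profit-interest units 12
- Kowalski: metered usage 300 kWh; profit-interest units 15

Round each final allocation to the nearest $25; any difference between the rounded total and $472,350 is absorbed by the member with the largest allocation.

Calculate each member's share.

Sato: $46,475 · Orozco: $138,725 · Marchetti: $115,200 · Petrov: $89,250 · Kowalski: $82,700

Metered usage total 10,147; profit-interest units total 51.
Combined weights (45% metered usage + 55% profit-interest units): Sato 0.0984; Orozco 0.2938; Marchetti 0.2439; Petrov 0.1889; Kowalski 0.1751.
Pro-rata amounts: Sato 46,465.91; Orozco 138,761.22; Marchetti 115,189.35; Petrov 89,239.62; Kowalski 82,693.90.
Rounded to nearest $25: Sato $46,475; Orozco $138,750; Marchetti $115,200; Petrov $89,250; Kowalski $82,700. Sum = $472,375.
Difference $472,350 − $472,375 = −$25 applied to largest allocation (Orozco): Orozco becomes $138,725.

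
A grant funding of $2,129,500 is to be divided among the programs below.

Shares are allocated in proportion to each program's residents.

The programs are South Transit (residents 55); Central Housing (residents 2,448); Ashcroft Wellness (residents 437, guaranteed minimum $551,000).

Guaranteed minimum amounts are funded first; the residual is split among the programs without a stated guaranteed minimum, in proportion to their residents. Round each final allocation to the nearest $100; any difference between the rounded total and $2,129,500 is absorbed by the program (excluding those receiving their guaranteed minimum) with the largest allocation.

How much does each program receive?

South Transit: $34,700 · Central Housing: $1,543,800 · Ashcroft Wellness: $551,000

Guaranteed amounts: Ashcroft Wellness $551,000. Remaining pool $1,578,500.
Remaining pool split over remaining residents 2,503: South Transit 34,685.38 → $34,700; Central Housing 1,543,814.62 → $1,543,800.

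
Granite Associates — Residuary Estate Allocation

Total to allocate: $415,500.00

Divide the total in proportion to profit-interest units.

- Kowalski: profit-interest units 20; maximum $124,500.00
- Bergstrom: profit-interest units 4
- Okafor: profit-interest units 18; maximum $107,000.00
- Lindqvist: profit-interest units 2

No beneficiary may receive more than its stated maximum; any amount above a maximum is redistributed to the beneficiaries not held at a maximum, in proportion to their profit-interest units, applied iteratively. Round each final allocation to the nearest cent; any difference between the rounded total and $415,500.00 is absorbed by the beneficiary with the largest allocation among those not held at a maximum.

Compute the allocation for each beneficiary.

Kowalski: $124,500.00; Bergstrom: $122,666.67; Okafor: $107,000.00; Lindqvist: $61,333.33

Combined profit-interest units = 44.
Proportional shares (ignoring caps): Kowalski 188,863.6364; Bergstrom 37,772.7273; Okafor 169,977.2727; Lindqvist 18,886.3636.
Capped: Kowalski ($124,500.00), Okafor ($107,000.00); residual $184,000.00 reallocated over remaining profit-interest units 6.
Shares after redistribution: Bergstrom 122,666.6667 → $122,666.67; Lindqvist 61,333.3333 → $61,333.33.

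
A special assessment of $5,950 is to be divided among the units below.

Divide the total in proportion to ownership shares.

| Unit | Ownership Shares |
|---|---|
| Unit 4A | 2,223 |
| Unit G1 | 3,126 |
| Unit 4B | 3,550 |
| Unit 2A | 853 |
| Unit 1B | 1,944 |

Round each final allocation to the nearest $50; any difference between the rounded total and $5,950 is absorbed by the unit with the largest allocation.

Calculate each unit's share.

Unit 4A: $1,150; Unit G1: $1,600; Unit 4B: $1,750; Unit 2A: $450; Unit 1B: $1,000

Total ownership shares = 11,696.
Unrounded shares: Unit 4A 2,223/11,696 × $5,950 = 1,130.89; Unit G1 3,126/11,696 × $5,950 = 1,590.26; Unit 4B 3,550/11,696 × $5,950 = 1,805.96; Unit 2A 853/11,696 × $5,950 = 433.94; Unit 1B 1,944/11,696 × $5,950 = 988.95.
At nearest $50: Unit 4A $1,150; Unit G1 $1,600; Unit 4B $1,800; Unit 2A $450; Unit 1B $1,000. Sum = $6,000.
Difference $5,950 − $6,000 = −$50 applied to largest allocation (Unit 4B): Unit 4B becomes $1,750.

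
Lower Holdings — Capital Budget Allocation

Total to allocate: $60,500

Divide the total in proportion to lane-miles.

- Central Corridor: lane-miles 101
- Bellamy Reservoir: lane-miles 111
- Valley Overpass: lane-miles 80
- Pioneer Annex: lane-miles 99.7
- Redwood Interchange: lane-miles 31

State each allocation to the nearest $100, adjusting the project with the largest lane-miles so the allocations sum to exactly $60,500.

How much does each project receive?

Central Corridor: $14,500 | Bellamy Reservoir: $15,800 | Valley Overpass: $11,500 | Pioneer Annex: $14,300 | Redwood Interchange: $4,400

Sum of lane-miles: 422.7.
Pro-rata amounts: Central Corridor 101/422.7 × $60,500 = 14,455.88; Bellamy Reservoir 111/422.7 × $60,500 = 15,887.15; Valley Overpass 80/422.7 × $60,500 = 11,450.20; Pioneer Annex 99.7/422.7 × $60,500 = 14,269.81; Redwood Interchange 31/422.7 × $60,500 = 4,436.95.
Rounded to nearest $100: Central Corridor $14,500; Bellamy Reservoir $15,900; Valley Overpass $11,500; Pioneer Annex $14,300; Redwood Interchange $4,400. Sum = $60,600.
Difference $60,500 − $60,600 = −$100 applied to largest lane-miles (Bellamy Reservoir): Bellamy Reservoir becomes $15,800.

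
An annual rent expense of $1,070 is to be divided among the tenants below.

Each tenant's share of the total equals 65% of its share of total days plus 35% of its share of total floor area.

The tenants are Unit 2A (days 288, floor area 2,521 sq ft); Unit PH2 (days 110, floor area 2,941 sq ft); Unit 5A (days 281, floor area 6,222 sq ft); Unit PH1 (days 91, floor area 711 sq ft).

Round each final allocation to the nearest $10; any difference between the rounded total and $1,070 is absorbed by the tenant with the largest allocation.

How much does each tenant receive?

Unit 2A: $340; Unit PH2: $190; Unit 5A: $440; Unit PH1: $100

Days total 770; floor area total 12,395.
Combined weights (65% days + 35% floor area): Unit 2A 0.3143; Unit PH2 0.1759; Unit 5A 0.4129; Unit PH1 0.0969.
Pro-rata amounts: Unit 2A 336.30; Unit PH2 188.22; Unit 5A 441.80; Unit PH1 103.68.
At nearest $10: Unit 2A $340; Unit PH2 $190; Unit 5A $440; Unit PH1 $100. Sum = $1,070.
Rounded total matches; no reconciliation needed.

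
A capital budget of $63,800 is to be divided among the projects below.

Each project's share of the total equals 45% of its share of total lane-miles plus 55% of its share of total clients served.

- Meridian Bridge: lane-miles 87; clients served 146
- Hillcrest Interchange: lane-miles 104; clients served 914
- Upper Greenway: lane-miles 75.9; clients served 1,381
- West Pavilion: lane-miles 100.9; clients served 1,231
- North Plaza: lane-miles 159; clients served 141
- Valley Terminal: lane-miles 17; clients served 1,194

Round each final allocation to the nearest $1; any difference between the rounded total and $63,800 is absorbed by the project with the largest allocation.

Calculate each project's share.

Totals — lane-miles 543.8, clients served 5,007.
Blended shares (45% lane-miles + 55% clients served): Meridian Bridge 0.0880; Hillcrest Interchange 0.1865; Upper Greenway 0.2145; West Pavilion 0.2187; North Plaza 0.1471; Valley Terminal 0.1452.
Pro-rata amounts: Meridian Bridge 5,616.37; Hillcrest Interchange 11,896.18; Upper Greenway 13,685.46; West Pavilion 13,954.11; North Plaza 9,382.58; Valley Terminal 9,265.29.
Rounded to nearest $1: Meridian Bridge $5,616; Hillcrest Interchange $11,896; Upper Greenway $13,685; West Pavilion $13,954; North Plaza $9,383; Valley Terminal $9,265. Sum = $63,799.
Difference $63,800 − $63,799 = +$1 applied to largest allocation (West Pavilion): West Pavilion becomes $13,955.

Meridian Bridge: $5,616 · Hillcrest Interchange: $11,896 · Upper Greenway: $13,685 · West Pavilion: $13,955 · North Plaza: $9,383 · Valley Terminal: $9,265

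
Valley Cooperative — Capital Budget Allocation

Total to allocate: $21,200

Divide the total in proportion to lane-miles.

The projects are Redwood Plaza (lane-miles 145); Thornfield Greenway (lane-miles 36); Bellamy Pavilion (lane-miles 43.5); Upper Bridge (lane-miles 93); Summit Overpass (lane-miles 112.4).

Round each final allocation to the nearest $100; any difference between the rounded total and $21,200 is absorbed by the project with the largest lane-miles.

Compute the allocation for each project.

Combined lane-miles = 145 + 36 + 43.5 + 93 + 112.4 = 429.9.
Proportional shares: Redwood Plaza 7,150.50; Thornfield Greenway 1,775.30; Bellamy Pavilion 2,145.15; Upper Bridge 4,586.18; Summit Overpass 5,542.87.
After rounding ($100): Redwood Plaza $7,200; Thornfield Greenway $1,800; Bellamy Pavilion $2,100; Upper Bridge $4,600; Summit Overpass $5,500. Sum = $21,200.
Rounded total matches; no reconciliation needed.

Redwood Plaza: $7,200; Thornfield Greenway: $1,800; Bellamy Pavilion: $2,100; Upper Bridge: $4,600; Summit Overpass: $5,500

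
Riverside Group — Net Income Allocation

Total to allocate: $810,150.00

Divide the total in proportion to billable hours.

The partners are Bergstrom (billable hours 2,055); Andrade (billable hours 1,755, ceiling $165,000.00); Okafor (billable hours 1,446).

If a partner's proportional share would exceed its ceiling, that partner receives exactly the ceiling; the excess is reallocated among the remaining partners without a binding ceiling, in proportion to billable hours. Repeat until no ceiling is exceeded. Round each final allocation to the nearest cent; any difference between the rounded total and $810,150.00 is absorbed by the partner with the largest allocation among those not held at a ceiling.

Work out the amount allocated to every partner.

Billable hours total: 5,256.
Proportional shares (ignoring caps): Bergstrom 316,753.8527; Andrade 270,512.4144; Okafor 222,883.7329.
Cap binds for Andrade ($165,000.00); remaining pool $645,150.00 reallocated over remaining billable hours 3,501.
Redistributed shares: Bergstrom 378,687.0180 → $378,687.02; Okafor 266,462.9820 → $266,462.98.

Bergstrom: $378,687.02; Andrade: $165,000.00; Okafor: $266,462.98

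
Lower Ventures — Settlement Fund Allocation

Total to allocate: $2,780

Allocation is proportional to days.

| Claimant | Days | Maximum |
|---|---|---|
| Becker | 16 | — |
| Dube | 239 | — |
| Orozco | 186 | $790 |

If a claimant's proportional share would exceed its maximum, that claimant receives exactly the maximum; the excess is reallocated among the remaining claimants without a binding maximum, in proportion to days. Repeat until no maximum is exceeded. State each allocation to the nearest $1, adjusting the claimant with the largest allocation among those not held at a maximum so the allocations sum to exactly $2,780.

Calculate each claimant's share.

Becker: $125 · Dube: $1,865 · Orozco: $790

Total days = 441.
Unconstrained shares: Becker 100.86; Dube 1,506.62; Orozco 1,172.52.
Capped: Orozco ($790); residual $1,990 reallocated over remaining days 255.
Remaining shares: Becker 124.86 → $125; Dube 1,865.14 → $1,865.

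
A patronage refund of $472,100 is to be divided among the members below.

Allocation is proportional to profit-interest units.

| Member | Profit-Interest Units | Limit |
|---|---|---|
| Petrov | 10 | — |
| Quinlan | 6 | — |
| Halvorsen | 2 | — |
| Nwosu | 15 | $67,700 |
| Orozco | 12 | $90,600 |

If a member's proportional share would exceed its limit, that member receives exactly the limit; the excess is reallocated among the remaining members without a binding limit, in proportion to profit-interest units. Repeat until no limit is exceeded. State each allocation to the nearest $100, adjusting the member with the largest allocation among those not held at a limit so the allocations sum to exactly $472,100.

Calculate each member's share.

Profit-interest units total: 45.
Pro-rata shares before constraints: Petrov 104,911.11; Quinlan 62,946.67; Halvorsen 20,982.22; Nwosu 157,366.67; Orozco 125,893.33.
Cap binds for Nwosu ($67,700), Orozco ($90,600); balance $313,800 reallocated over remaining profit-interest units 18.
Remaining shares: Petrov 174,333.33 → $174,300; Quinlan 104,600.00 → $104,600; Halvorsen 34,866.67 → $34,900.

Petrov: $174,300 | Quinlan: $104,600 | Halvorsen: $34,900 | Nwosu: $67,700 | Orozco: $90,600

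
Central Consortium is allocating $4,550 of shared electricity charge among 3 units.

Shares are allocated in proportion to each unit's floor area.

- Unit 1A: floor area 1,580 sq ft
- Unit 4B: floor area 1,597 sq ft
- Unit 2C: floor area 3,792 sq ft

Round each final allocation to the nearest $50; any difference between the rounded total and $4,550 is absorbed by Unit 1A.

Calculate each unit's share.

Unit 1A: $1,000; Unit 4B: $1,050; Unit 2C: $2,500

Floor area total: 6,969.
Proportional shares: Unit 1A 1,580/6,969 × $4,550 = 1,031.57; Unit 4B 1,597/6,969 × $4,550 = 1,042.67; Unit 2C 3,792/6,969 × $4,550 = 2,475.76.
At nearest $50: Unit 1A $1,050; Unit 4B $1,050; Unit 2C $2,500. Sum = $4,600.
Difference $4,550 − $4,600 = −$50 applied to Unit 1A: Unit 1A becomes $1,000.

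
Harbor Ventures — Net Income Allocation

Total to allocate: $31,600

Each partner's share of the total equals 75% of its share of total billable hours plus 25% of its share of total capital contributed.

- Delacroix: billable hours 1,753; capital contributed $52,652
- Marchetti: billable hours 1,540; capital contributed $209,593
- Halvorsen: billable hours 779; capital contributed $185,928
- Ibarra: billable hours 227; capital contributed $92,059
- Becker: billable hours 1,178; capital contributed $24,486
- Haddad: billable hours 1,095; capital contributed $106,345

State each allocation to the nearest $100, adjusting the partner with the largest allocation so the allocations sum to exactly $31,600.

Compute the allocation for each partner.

Delacroix: $6,900 | Marchetti: $8,100 | Halvorsen: $5,000 | Ibarra: $1,900 | Becker: $4,500 | Haddad: $5,200

Billable hours total 6,572; capital contributed total 671,063.
Composite weights (75% billable hours + 25% capital contributed): Delacroix 0.2197; Marchetti 0.2538; Halvorsen 0.1582; Ibarra 0.0602; Becker 0.1436; Haddad 0.1646.
Proportional shares: Delacroix 6,941.52; Marchetti 8,020.97; Halvorsen 4,998.05; Ibarra 1,902.36; Becker 4,536.37; Haddad 5,200.73.
Rounded to nearest $100: Delacroix $6,900; Marchetti $8,000; Halvorsen $5,000; Ibarra $1,900; Becker $4,500; Haddad $5,200. Sum = $31,500.
Difference $31,600 − $31,500 = +$100 applied to largest allocation (Marchetti): Marchetti becomes $8,100.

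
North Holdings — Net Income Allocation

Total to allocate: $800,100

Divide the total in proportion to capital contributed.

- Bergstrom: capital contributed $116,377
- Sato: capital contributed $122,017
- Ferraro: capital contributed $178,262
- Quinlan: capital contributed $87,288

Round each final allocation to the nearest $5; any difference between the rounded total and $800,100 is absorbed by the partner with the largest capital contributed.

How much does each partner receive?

Capital contributed total: 116,377 + 122,017 + 178,262 + 87,288 = 503,944.
Unrounded shares: Bergstrom 184,769.02; Sato 193,723.51; Ferraro 283,022.37; Quinlan 138,585.10.
At nearest $5: Bergstrom $184,770; Sato $193,725; Ferraro $283,020; Quinlan $138,585. Sum = $800,100.
Rounded total matches; no reconciliation needed.

Bergstrom: $184,770 | Sato: $193,725 | Ferraro: $283,020 | Quinlan: $138,585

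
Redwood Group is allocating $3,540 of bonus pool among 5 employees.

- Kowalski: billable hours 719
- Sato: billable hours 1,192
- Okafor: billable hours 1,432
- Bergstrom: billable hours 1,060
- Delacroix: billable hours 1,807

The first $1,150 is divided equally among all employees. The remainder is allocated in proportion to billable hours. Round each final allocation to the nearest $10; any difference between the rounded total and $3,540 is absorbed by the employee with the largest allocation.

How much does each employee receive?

Kowalski: $510; Sato: $690; Okafor: $780; Bergstrom: $640; Delacroix: $920

$1,150 shared equally gives $230 per employee.
Remainder $2,390 by billable hours (total 6,210): Kowalski 276.72 → $280; Sato 458.76 → $460; Okafor 551.12 → $550; Bergstrom 407.95 → $410; Delacroix 695.45 → $700.
Rounding difference −$10 on remainder applied to Delacroix.
Totals: Kowalski $230 + $280 = $510; Sato $230 + $460 = $690; Okafor $230 + $550 = $780; Bergstrom $230 + $410 = $640; Delacroix $230 + $690 = $920.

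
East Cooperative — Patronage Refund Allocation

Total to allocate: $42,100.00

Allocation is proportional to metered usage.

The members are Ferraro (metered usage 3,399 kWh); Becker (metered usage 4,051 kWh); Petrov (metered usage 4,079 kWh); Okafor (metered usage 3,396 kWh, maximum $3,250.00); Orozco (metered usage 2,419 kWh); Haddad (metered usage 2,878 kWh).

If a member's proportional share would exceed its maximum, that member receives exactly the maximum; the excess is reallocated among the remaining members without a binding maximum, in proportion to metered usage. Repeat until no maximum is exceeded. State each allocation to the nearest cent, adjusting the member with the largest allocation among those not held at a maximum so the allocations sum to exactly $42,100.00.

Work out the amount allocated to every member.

Ferraro: $7,848.04 | Becker: $9,353.46 | Petrov: $9,418.12 | Okafor: $3,250.00 | Orozco: $5,585.29 | Haddad: $6,645.09

Sum of metered usage: 20,222.
Proportional shares (ignoring caps): Ferraro 7,076.3475; Becker 8,433.7405; Petrov 8,492.0334; Okafor 7,070.1019; Orozco 5,036.0944; Haddad 5,991.6823.
Cap binds for Okafor ($3,250.00); balance $38,850.00 reallocated over remaining metered usage 16,826.
Remaining shares: Ferraro 7,848.0417 → $7,848.04; Becker 9,353.4619 → $9,353.46; Petrov 9,418.1119 → $9,418.11; Orozco 5,585.2936 → $5,585.29; Haddad 6,645.0909 → $6,645.09.
Rounding difference +$0.01 applied to Petrov → $9,418.12.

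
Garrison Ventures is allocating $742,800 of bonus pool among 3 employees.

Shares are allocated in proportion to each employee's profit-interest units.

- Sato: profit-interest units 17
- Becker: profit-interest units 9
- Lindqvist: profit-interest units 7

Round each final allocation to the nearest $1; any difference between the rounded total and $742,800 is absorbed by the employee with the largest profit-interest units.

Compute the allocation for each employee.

Sato: $382,654 · Becker: $202,582 · Lindqvist: $157,564

Combined profit-interest units = 17 + 9 + 7 = 33.
Proportional shares: Sato 382,654.55; Becker 202,581.82; Lindqvist 157,563.64.
After rounding ($1): Sato $382,655; Becker $202,582; Lindqvist $157,564. Sum = $742,801.
Difference $742,800 − $742,801 = −$1 applied to largest profit-interest units (Sato): Sato becomes $382,654.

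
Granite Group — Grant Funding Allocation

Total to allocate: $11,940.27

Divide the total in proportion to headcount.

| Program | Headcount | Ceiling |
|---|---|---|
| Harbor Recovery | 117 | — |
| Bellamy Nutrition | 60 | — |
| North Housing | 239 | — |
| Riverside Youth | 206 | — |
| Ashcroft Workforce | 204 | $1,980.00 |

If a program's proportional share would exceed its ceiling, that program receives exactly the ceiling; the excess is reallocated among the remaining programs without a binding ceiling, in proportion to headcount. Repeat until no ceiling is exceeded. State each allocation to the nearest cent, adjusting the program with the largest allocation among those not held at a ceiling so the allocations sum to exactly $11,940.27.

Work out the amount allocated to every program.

Headcount total: 826.
Unconstrained shares: Harbor Recovery 1,691.2973; Bellamy Nutrition 867.3320; North Housing 3,454.8723; Riverside Youth 2,977.8397; Ashcroft Workforce 2,948.9287.
Held at cap: Ashcroft Workforce ($1,980.00); remaining pool $9,960.27 reallocated over remaining headcount 622.
Redistributed shares: Harbor Recovery 1,873.5556 → $1,873.56; Bellamy Nutrition 960.7977 → $960.80; North Housing 3,827.1777 → $3,827.18; Riverside Youth 3,298.7389 → $3,298.74.
Rounding difference −$0.01 applied to North Housing → $3,827.17.

Harbor Recovery: $1,873.56 · Bellamy Nutrition: $960.80 · North Housing: $3,827.17 · Riverside Youth: $3,298.74 · Ashcroft Workforce: $1,980.00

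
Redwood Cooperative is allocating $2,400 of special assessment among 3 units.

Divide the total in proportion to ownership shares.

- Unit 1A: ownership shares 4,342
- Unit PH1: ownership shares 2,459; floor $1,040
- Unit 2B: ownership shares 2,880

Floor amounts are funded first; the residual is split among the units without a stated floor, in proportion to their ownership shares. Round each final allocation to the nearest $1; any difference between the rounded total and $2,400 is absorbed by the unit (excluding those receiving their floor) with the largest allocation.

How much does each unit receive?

Guaranteed amounts: Unit PH1 $1,040. Remaining pool $1,360.
Remaining pool split over remaining ownership shares 7,222: Unit 1A 817.66 → $818; Unit 2B 542.34 → $542.

Unit 1A: $818 · Unit PH1: $1,040 · Unit 2B: $542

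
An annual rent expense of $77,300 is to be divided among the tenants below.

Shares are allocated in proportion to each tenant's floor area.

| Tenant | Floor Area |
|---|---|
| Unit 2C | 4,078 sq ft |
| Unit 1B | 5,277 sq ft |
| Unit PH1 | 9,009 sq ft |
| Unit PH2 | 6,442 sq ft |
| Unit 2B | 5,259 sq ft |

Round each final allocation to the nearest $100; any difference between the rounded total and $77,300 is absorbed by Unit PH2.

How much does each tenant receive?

Unit 2C: $10,500 | Unit 1B: $13,600 | Unit PH1: $23,200 | Unit PH2: $16,500 | Unit 2B: $13,500

Total floor area = 30,065.
Raw shares: Unit 2C 4,078/30,065 × $77,300 = 10,484.93; Unit 1B 5,277/30,065 × $77,300 = 13,567.67; Unit PH1 9,009/30,065 × $77,300 = 23,163.00; Unit PH2 6,442/30,065 × $77,300 = 16,563.00; Unit 2B 5,259/30,065 × $77,300 = 13,521.39.
Rounded to nearest $100: Unit 2C $10,500; Unit 1B $13,600; Unit PH1 $23,200; Unit PH2 $16,600; Unit 2B $13,500. Sum = $77,400.
Difference $77,300 − $77,400 = −$100 applied to Unit PH2: Unit PH2 becomes $16,500.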